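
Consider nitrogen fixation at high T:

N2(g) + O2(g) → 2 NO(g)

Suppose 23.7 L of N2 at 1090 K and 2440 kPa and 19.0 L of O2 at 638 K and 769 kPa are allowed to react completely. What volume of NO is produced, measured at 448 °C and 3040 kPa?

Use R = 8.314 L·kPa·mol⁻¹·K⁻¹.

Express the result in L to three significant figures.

n(N2) = PV/RT = (2440 × 23.7) / (8.314 × 1090) = 6.381 mol
n(O2) = PV/RT = (769 × 19.0) / (8.314 × 638) = 2.755 mol
For 6.381 mol N2, stoichiometry requires (1/1) × 6.381 = 6.381 mol O2; 2.755 mol is available, so O2 is limiting.
n(NO) = (2/1) × 2.755 = 5.510 mol
V(NO) = nRT/P = 5.510 × 8.314 × 721.15 / 3040 = 10.87 L

10.9 L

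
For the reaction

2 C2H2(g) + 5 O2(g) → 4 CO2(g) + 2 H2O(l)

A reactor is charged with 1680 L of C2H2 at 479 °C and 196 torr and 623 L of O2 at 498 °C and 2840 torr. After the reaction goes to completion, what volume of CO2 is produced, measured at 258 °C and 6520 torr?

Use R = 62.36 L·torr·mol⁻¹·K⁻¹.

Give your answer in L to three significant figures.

71.3 L

n(C2H2) = PV/RT = (196 × 1680) / (62.36 × 752.15) = 7.020 mol
n(O2) = PV/RT = (2840 × 623) / (62.36 × 771.15) = 36.79 mol
For 7.020 mol C2H2, stoichiometry requires (5/2) × 7.020 = 17.55 mol O2; 36.79 mol is available, so C2H2 is limiting.
n(CO2) = (4/2) × 7.020 = 14.04 mol
V(CO2) = nRT/P = 14.04 × 62.36 × 531.15 / 6520 = 71.33 L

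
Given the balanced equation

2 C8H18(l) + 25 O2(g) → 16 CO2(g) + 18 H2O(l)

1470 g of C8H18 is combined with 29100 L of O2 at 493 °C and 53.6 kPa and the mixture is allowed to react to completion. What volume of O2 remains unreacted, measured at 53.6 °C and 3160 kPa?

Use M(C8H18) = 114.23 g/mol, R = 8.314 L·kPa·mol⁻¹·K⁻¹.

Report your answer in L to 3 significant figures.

72.2 L

n(C8H18) = 1470 / 114.23 = 12.87 mol
n(O2) = PV/RT = (53.6 × 29100) / (8.314 × 766.15) = 244.9 mol
For 12.87 mol C8H18, stoichiometry requires (25/2) × 12.87 = 160.9 mol O2; 244.9 mol is available, so C8H18 is limiting.
n(O2) consumed = (25/2) × 12.87 = 160.9 mol; remaining = 244.9 − 160.9 = 84.00 mol
V(O2) = nRT/P = 84.00 × 8.314 × 326.75 / 3160 = 72.21 L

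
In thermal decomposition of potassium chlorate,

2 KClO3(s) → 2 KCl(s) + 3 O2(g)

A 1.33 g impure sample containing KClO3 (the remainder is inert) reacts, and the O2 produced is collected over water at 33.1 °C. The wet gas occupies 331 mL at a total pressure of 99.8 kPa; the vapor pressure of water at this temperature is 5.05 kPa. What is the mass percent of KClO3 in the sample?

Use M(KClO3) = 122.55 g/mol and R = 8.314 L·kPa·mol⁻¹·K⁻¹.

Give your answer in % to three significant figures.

P(O2) = 99.8 − 5.05 = 94.75 kPa
n(O2) = PV/RT = (94.75 × 0.3310) / (8.314 × 306.25) = 0.01232 mol
n(KClO3) = (2/3) × 0.01232 = 0.008213 mol
m(KClO3) = 0.008213 × 122.55 = 1.007 g
%KClO3 = 1.007 / 1.33 × 100 = 75.71%

75.7 %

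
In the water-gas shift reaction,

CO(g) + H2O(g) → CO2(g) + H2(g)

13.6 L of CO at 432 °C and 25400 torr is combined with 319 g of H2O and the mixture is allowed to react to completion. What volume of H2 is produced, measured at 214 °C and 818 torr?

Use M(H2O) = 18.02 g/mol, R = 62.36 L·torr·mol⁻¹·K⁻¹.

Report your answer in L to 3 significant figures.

n(CO) = PV/RT = (25400 × 13.6) / (62.36 × 705.15) = 7.856 mol
n(H2O) = 319 / 18.02 = 17.70 mol
For 7.856 mol CO, stoichiometry requires (1/1) × 7.856 = 7.856 mol H2O; 17.70 mol is available, so CO is limiting.
n(H2) = (1/1) × 7.856 = 7.856 mol
V(H2) = nRT/P = 7.856 × 62.36 × 487.15 / 818 = 291.8 L

292 L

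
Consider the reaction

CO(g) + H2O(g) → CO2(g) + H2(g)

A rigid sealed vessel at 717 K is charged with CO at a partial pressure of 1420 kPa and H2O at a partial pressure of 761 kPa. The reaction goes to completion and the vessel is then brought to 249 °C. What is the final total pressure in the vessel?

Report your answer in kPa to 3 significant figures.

1590 kPa

With V and T fixed, P_i ∝ n_i, so the mole ratios apply directly to partial pressures at 717 K.
P(H2O) required for 1420 kPa of CO = (1/1) × 1420 = 1420 kPa; available 761 kPa, so H2O is limiting.
P(CO) remaining = 1420 − (1/1) × 761 = 659.0 kPa
P(gaseous products) = (1+1)/1 × 761 = 1522 kPa
P_total at 717 K = 659.0 + 1522 = 2181 kPa
Scaling to 249 °C: P = 2181 × 522.15/717 = 1588 kPa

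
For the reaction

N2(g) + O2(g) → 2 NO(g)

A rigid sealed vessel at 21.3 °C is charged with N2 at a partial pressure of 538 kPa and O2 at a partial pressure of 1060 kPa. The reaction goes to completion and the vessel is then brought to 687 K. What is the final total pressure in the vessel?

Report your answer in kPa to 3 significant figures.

3730 kPa

At constant V, partial pressures at 21.3 °C are proportional to moles, so apply stoichiometry directly to pressures.
P(O2) required for 538 kPa of N2 = (1/1) × 538 = 538.0 kPa; available 1060 kPa, so N2 is limiting.
P(O2) remaining = 1060 − (1/1) × 538 = 522.0 kPa
P(gaseous products) = (2)/1 × 538 = 1076 kPa
P_total at 21.3 °C = 522.0 + 1076 = 1598 kPa
Scaling to 687 K: P = 1598 × 687/294.45 = 3728 kPa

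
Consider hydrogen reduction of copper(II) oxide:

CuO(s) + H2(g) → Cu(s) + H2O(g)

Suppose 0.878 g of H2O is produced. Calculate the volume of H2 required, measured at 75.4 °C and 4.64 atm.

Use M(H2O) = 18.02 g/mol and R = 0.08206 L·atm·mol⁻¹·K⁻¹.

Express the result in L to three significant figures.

0.300 L

n(H2O) = 0.8780 / 18.02 = 0.04872 mol
n(H2) = (1/1) × 0.04872 = 0.04872 mol
V = nRT/P = 0.04872 × 0.08206 × 348.55 / 4.64 = 0.3003 L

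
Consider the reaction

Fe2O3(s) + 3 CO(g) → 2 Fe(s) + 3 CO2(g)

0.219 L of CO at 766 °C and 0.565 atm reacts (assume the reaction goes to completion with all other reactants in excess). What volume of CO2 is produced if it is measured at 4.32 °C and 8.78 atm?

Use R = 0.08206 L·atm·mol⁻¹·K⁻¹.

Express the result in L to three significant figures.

0.00376 L

n(CO) = PV/RT = (0.565 × 0.219) / (0.08206 × 1039.15) = 0.001451 mol
n(CO2) = (3/3) × 0.001451 = 0.001451 mol
V = nRT/P = 0.001451 × 0.08206 × 277.47 / 8.78 = 0.003763 L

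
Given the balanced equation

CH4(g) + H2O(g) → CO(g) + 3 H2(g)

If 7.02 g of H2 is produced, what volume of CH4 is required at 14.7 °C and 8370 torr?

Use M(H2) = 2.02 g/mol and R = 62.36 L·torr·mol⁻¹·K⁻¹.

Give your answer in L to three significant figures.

2.48 L

n(H2) = 7.020 / 2.02 = 3.475 mol
n(CH4) = (1/3) × 3.475 = 1.158 mol
V = nRT/P = 1.158 × 62.36 × 287.85 / 8370 = 2.483 L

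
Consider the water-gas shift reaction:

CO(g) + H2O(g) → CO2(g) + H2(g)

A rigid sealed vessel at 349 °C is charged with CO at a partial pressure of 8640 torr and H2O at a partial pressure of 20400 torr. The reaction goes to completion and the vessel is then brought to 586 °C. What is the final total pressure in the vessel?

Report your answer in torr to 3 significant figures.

40100 torr

With V and T fixed, P_i ∝ n_i, so the mole ratios apply directly to partial pressures at 349 °C.
P(H2O) required for 8640 torr of CO = (1/1) × 8640 = 8640 torr; available 20400 torr, so CO is limiting.
P(H2O) remaining = 20400 − (1/1) × 8640 = 11760 torr
P(gaseous products) = (1+1)/1 × 8640 = 17280 torr
P_total at 349 °C = 11760 + 17280 = 29040 torr
Scaling to 586 °C: P = 29040 × 859.15/622.15 = 40100 torr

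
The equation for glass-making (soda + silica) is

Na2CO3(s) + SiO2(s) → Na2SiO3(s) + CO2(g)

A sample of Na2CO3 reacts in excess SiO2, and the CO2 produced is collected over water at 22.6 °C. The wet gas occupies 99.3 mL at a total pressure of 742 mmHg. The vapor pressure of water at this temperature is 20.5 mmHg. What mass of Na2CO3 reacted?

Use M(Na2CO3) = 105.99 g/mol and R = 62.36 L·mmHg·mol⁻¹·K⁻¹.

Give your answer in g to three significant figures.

0.412 g

P(CO2) = 742 − 20.5 = 721.5 mmHg
n(CO2) = PV/RT = (721.5 × 0.09930) / (62.36 × 295.75) = 0.003885 mol
n(Na2CO3) = (1/1) × 0.003885 = 0.003885 mol
m(Na2CO3) = 0.003885 × 105.99 = 0.4118 g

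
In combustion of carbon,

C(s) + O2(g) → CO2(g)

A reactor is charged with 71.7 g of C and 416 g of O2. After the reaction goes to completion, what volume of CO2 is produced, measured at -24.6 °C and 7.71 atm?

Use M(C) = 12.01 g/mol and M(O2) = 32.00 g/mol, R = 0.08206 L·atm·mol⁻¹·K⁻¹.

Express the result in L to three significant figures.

n(C) = 71.7 / 12.01 = 5.970 mol
n(O2) = 416 / 32.00 = 13.00 mol
For 5.970 mol C, stoichiometry requires (1/1) × 5.970 = 5.970 mol O2; 13.00 mol is available, so C is limiting.
n(CO2) = (1/1) × 5.970 = 5.970 mol
V(CO2) = nRT/P = 5.970 × 0.08206 × 248.55 / 7.71 = 15.79 L

15.8 L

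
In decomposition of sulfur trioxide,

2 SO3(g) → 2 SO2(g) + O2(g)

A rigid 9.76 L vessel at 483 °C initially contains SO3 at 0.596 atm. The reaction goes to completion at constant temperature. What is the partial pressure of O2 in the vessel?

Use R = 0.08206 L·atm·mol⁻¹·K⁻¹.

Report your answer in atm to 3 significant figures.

0.298 atm

n(SO3)₀ = PV/RT = (0.596 × 9.76) / (0.08206 × 756.15) = 0.09375 mol
n(O2) = (1/2) × 0.09375 = 0.04688 mol
P(O2) = nRT/V = 0.04688 × 0.08206 × 756.15 / 9.76 = 0.2980 atm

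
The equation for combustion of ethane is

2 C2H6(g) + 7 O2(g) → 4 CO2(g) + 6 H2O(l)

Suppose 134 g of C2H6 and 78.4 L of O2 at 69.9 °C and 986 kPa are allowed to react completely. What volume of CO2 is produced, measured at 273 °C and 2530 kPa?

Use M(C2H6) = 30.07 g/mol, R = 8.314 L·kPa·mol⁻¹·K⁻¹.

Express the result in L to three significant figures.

16.0 L

n(C2H6) = 134 / 30.07 = 4.456 mol
n(O2) = PV/RT = (986 × 78.4) / (8.314 × 343.05) = 27.10 mol
For 4.456 mol C2H6, stoichiometry requires (7/2) × 4.456 = 15.60 mol O2; 27.10 mol is available, so C2H6 is limiting.
n(CO2) = (4/2) × 4.456 = 8.912 mol
V(CO2) = nRT/P = 8.912 × 8.314 × 546.15 / 2530 = 15.99 L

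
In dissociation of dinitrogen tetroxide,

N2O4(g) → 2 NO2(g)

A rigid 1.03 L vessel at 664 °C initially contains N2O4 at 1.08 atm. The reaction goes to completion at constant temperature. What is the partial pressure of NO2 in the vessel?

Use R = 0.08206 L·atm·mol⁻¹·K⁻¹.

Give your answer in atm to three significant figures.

n(N2O4)₀ = PV/RT = (1.08 × 1.03) / (0.08206 × 937.15) = 0.01447 mol
n(NO2) = (2/1) × 0.01447 = 0.02894 mol
P(NO2) = nRT/V = 0.02894 × 0.08206 × 937.15 / 1.03 = 2.161 atm

2.16 atm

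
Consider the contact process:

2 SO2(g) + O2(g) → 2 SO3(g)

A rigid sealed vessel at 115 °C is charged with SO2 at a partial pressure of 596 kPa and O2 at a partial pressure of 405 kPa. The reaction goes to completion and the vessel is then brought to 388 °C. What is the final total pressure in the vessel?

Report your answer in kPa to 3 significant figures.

Because the vessel is rigid and T is held at 115 °C, work the stoichiometry in partial pressures (P_i = n_iRT/V).
P(O2) required for 596 kPa of SO2 = (1/2) × 596 = 298.0 kPa; available 405 kPa, so SO2 is limiting.
P(O2) remaining = 405 − (1/2) × 596 = 107.0 kPa
P(gaseous products) = (2)/2 × 596 = 596.0 kPa
P_total at 115 °C = 107.0 + 596.0 = 703.0 kPa
Scaling to 388 °C: P = 703.0 × 661.15/388.15 = 1197 kPa

1200 kPa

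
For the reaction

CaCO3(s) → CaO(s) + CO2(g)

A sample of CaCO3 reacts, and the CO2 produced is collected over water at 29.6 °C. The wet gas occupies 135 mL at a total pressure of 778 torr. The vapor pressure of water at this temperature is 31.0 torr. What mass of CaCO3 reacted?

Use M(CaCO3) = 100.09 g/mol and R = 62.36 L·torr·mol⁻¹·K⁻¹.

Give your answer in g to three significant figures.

P(CO2) = 778 − 31.0 = 747.0 torr
n(CO2) = PV/RT = (747.0 × 0.1350) / (62.36 × 302.75) = 0.005342 mol
n(CaCO3) = (1/1) × 0.005342 = 0.005342 mol
m(CaCO3) = 0.005342 × 100.09 = 0.5347 g

0.535 g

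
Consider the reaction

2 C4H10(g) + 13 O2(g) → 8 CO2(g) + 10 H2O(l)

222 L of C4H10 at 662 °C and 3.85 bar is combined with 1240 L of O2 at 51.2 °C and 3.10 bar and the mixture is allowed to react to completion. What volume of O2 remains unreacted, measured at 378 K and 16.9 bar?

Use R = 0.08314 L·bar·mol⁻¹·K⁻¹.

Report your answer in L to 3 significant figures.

n(C4H10) = PV/RT = (3.85 × 222) / (0.08314 × 935.15) = 10.99 mol
n(O2) = PV/RT = (3.10 × 1240) / (0.08314 × 324.35) = 142.5 mol
For 10.99 mol C4H10, stoichiometry requires (13/2) × 10.99 = 71.44 mol O2; 142.5 mol is available, so C4H10 is limiting.
n(O2) consumed = (13/2) × 10.99 = 71.44 mol; remaining = 142.5 − 71.44 = 71.06 mol
V(O2) = nRT/P = 71.06 × 0.08314 × 378 / 16.9 = 132.1 L

132 L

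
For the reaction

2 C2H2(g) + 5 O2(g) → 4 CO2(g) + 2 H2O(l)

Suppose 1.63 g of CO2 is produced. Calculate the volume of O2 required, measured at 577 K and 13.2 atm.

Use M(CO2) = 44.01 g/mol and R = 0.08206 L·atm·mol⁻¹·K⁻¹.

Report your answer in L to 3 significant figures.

n(CO2) = 1.630 / 44.01 = 0.03704 mol
n(O2) = (5/4) × 0.03704 = 0.04630 mol
V = nRT/P = 0.04630 × 0.08206 × 577 / 13.2 = 0.1661 L

0.166 L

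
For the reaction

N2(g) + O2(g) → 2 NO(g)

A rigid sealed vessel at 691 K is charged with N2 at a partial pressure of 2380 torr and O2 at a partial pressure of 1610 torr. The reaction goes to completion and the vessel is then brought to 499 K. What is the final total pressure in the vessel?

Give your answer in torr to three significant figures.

2880 torr

Because the vessel is rigid and T is held at 691 K, work the stoichiometry in partial pressures (P_i = n_iRT/V).
P(O2) required for 2380 torr of N2 = (1/1) × 2380 = 2380 torr; available 1610 torr, so O2 is limiting.
P(N2) remaining = 2380 − (1/1) × 1610 = 770.0 torr
P(gaseous products) = (2)/1 × 1610 = 3220 torr
P_total at 691 K = 770.0 + 3220 = 3990 torr
Scaling to 499 K: P = 3990 × 499/691 = 2881 torr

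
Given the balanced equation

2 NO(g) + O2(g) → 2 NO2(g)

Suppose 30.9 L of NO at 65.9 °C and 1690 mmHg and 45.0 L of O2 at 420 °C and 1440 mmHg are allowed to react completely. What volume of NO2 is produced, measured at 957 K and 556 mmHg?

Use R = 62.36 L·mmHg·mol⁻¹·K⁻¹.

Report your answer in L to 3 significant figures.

n(NO) = PV/RT = (1690 × 30.9) / (62.36 × 339.05) = 2.470 mol
n(O2) = PV/RT = (1440 × 45.0) / (62.36 × 693.15) = 1.499 mol
For 2.470 mol NO, stoichiometry requires (1/2) × 2.470 = 1.235 mol O2; 1.499 mol is available, so NO is limiting.
n(NO2) = (2/2) × 2.470 = 2.470 mol
V(NO2) = nRT/P = 2.470 × 62.36 × 957 / 556 = 265.1 L

265 L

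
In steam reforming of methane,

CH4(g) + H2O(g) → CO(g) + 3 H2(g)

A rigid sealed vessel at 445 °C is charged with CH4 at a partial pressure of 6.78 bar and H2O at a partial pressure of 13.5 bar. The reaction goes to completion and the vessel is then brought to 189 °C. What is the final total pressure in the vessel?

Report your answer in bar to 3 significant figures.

21.8 bar

Because the vessel is rigid and T is held at 445 °C, work the stoichiometry in partial pressures (P_i = n_iRT/V).
P(H2O) required for 6.78 bar of CH4 = (1/1) × 6.78 = 6.780 bar; available 13.5 bar, so CH4 is limiting.
P(H2O) remaining = 13.5 − (1/1) × 6.78 = 6.720 bar
P(gaseous products) = (1+3)/1 × 6.78 = 27.12 bar
P_total at 445 °C = 6.720 + 27.12 = 33.84 bar
Scaling to 189 °C: P = 33.84 × 462.15/718.15 = 21.78 bar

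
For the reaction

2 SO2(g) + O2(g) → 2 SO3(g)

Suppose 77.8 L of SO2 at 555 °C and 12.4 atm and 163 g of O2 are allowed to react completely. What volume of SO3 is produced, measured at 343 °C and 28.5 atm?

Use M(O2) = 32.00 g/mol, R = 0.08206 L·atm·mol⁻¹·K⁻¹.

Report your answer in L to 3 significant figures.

n(SO2) = PV/RT = (12.4 × 77.8) / (0.08206 × 828.15) = 14.20 mol
n(O2) = 163 / 32.00 = 5.094 mol
For 14.20 mol SO2, stoichiometry requires (1/2) × 14.20 = 7.100 mol O2; 5.094 mol is available, so O2 is limiting.
n(SO3) = (2/1) × 5.094 = 10.19 mol
V(SO3) = nRT/P = 10.19 × 0.08206 × 616.15 / 28.5 = 18.08 L

18.1 L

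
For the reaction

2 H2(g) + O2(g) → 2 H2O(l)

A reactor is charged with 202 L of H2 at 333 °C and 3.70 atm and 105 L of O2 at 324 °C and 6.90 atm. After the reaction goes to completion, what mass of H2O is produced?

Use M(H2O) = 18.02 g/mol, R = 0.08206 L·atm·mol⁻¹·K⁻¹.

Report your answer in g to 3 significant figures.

n(H2) = PV/RT = (3.70 × 202) / (0.08206 × 606.15) = 15.03 mol
n(O2) = PV/RT = (6.90 × 105) / (0.08206 × 597.15) = 14.79 mol
For 15.03 mol H2, stoichiometry requires (1/2) × 15.03 = 7.515 mol O2; 14.79 mol is available, so H2 is limiting.
n(H2O) = (2/2) × 15.03 = 15.03 mol
m(H2O) = 15.03 × 18.02 = 270.8 g

271 g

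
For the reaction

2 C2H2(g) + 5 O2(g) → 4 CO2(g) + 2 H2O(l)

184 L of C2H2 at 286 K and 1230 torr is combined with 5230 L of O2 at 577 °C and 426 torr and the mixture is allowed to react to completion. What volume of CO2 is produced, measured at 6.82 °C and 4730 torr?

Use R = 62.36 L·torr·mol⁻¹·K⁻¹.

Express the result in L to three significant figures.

n(C2H2) = PV/RT = (1230 × 184) / (62.36 × 286) = 12.69 mol
n(O2) = PV/RT = (426 × 5230) / (62.36 × 850.15) = 42.03 mol
For 12.69 mol C2H2, stoichiometry requires (5/2) × 12.69 = 31.72 mol O2; 42.03 mol is available, so C2H2 is limiting.
n(CO2) = (4/2) × 12.69 = 25.38 mol
V(CO2) = nRT/P = 25.38 × 62.36 × 279.97 / 4730 = 93.68 L

93.7 L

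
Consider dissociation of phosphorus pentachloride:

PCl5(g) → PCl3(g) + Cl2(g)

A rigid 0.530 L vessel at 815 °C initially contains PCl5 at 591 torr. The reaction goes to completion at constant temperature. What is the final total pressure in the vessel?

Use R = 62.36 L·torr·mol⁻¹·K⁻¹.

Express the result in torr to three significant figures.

At constant T and V, P ∝ n(gas): 1 mol gas → 2 mol gas.
P_final = (2/1) × 591 = 1182 torr

1180 torr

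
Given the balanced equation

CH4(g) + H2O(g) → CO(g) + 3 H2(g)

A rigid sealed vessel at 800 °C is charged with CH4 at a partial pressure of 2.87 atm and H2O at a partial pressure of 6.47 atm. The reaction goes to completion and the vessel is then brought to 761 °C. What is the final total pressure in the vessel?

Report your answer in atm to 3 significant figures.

Because the vessel is rigid and T is held at 800 °C, work the stoichiometry in partial pressures (P_i = n_iRT/V).
P(H2O) required for 2.87 atm of CH4 = (1/1) × 2.87 = 2.870 atm; available 6.47 atm, so CH4 is limiting.
P(H2O) remaining = 6.47 − (1/1) × 2.87 = 3.600 atm
P(gaseous products) = (1+3)/1 × 2.87 = 11.48 atm
P_total at 800 °C = 3.600 + 11.48 = 15.08 atm
Scaling to 761 °C: P = 15.08 × 1034.15/1073.15 = 14.53 atm

14.5 atm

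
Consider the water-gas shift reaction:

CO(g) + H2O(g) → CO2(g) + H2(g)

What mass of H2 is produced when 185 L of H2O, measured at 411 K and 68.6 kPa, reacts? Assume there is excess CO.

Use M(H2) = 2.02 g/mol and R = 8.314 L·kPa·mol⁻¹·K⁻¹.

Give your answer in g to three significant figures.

7.50 g

n(H2O) = PV/RT = (68.6 × 185) / (8.314 × 411) = 3.714 mol
n(H2) = (1/1) × 3.714 = 3.714 mol
m(H2) = 3.714 × 2.02 = 7.502 g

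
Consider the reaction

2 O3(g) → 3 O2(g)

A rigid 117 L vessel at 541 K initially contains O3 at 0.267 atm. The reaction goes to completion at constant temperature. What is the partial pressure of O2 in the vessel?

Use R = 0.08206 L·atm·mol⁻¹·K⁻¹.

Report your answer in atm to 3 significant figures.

n(O3)₀ = PV/RT = (0.267 × 117) / (0.08206 × 541) = 0.7037 mol
n(O2) = (3/2) × 0.7037 = 1.056 mol
P(O2) = nRT/V = 1.056 × 0.08206 × 541 / 117 = 0.4007 atm

0.401 atm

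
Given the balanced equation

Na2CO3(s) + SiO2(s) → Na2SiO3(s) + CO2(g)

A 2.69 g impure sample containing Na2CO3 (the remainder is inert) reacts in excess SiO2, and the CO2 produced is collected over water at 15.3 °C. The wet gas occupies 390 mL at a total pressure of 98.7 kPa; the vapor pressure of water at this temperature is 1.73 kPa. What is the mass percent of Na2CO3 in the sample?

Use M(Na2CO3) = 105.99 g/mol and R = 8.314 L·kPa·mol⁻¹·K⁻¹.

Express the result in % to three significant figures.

P(CO2) = 98.7 − 1.73 = 96.97 kPa
n(CO2) = PV/RT = (96.97 × 0.3900) / (8.314 × 288.45) = 0.01577 mol
n(Na2CO3) = (1/1) × 0.01577 = 0.01577 mol
m(Na2CO3) = 0.01577 × 105.99 = 1.671 g
%Na2CO3 = 1.671 / 2.69 × 100 = 62.12%

62.1 %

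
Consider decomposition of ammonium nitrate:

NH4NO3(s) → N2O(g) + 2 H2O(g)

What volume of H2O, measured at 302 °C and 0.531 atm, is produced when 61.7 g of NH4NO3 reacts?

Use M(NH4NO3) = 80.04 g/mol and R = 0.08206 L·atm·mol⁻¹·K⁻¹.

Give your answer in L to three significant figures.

n(NH4NO3) = 61.70 / 80.04 = 0.7709 mol
n(H2O) = (2/1) × 0.7709 = 1.542 mol
V = nRT/P = 1.542 × 0.08206 × 575.15 / 0.531 = 137.1 L

137 L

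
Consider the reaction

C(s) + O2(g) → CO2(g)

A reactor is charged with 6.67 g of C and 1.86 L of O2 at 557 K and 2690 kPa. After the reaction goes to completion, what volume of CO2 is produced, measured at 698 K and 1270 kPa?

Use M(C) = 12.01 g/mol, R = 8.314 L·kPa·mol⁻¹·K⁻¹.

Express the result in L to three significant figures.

2.54 L

n(C) = 6.67 / 12.01 = 0.5554 mol
n(O2) = PV/RT = (2690 × 1.86) / (8.314 × 557) = 1.080 mol
For 0.5554 mol C, stoichiometry requires (1/1) × 0.5554 = 0.5554 mol O2; 1.080 mol is available, so C is limiting.
n(CO2) = (1/1) × 0.5554 = 0.5554 mol
V(CO2) = nRT/P = 0.5554 × 8.314 × 698 / 1270 = 2.538 L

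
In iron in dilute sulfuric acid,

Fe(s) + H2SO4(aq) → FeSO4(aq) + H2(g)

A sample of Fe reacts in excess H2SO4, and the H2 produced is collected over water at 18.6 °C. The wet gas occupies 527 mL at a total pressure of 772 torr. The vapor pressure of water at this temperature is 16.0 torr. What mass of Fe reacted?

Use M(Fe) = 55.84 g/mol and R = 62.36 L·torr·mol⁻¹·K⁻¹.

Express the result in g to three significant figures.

1.22 g

P(H2) = 772 − 16.0 = 756.0 torr
n(H2) = PV/RT = (756.0 × 0.5270) / (62.36 × 291.75) = 0.02190 mol
n(Fe) = (1/1) × 0.02190 = 0.02190 mol
m(Fe) = 0.02190 × 55.84 = 1.223 g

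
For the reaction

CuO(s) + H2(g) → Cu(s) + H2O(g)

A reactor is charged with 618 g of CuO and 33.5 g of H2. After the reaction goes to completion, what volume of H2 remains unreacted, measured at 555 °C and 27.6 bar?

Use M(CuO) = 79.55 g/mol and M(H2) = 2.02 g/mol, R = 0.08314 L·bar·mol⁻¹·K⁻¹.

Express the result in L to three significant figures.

n(CuO) = 618 / 79.55 = 7.769 mol
n(H2) = 33.5 / 2.02 = 16.58 mol
For 7.769 mol CuO, stoichiometry requires (1/1) × 7.769 = 7.769 mol H2; 16.58 mol is available, so CuO is limiting.
n(H2) consumed = (1/1) × 7.769 = 7.769 mol; remaining = 16.58 − 7.769 = 8.811 mol
V(H2) = nRT/P = 8.811 × 0.08314 × 828.15 / 27.6 = 21.98 L

22.0 L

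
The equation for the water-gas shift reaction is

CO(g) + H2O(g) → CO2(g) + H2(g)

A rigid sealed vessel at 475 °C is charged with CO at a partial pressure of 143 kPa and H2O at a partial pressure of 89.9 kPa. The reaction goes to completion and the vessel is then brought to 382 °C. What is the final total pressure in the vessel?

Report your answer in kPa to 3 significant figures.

204 kPa

At constant V, partial pressures at 475 °C are proportional to moles, so apply stoichiometry directly to pressures.
P(H2O) required for 143 kPa of CO = (1/1) × 143 = 143.0 kPa; available 89.9 kPa, so H2O is limiting.
P(CO) remaining = 143 − (1/1) × 89.9 = 53.10 kPa
P(gaseous products) = (1+1)/1 × 89.9 = 179.8 kPa
P_total at 475 °C = 53.10 + 179.8 = 232.9 kPa
Scaling to 382 °C: P = 232.9 × 655.15/748.15 = 203.9 kPa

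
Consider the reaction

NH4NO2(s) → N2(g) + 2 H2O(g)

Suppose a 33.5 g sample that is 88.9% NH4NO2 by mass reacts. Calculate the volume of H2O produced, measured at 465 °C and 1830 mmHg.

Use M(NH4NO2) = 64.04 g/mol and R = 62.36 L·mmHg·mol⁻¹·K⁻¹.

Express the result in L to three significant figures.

23.4 L

mass of NH4NO2 = 33.5 × 88.9/100 = 29.78 g
n(NH4NO2) = 29.78 / 64.04 = 0.4650 mol
n(H2O) = (2/1) × 0.4650 = 0.9300 mol
V = nRT/P = 0.9300 × 62.36 × 738.15 / 1830 = 23.39 L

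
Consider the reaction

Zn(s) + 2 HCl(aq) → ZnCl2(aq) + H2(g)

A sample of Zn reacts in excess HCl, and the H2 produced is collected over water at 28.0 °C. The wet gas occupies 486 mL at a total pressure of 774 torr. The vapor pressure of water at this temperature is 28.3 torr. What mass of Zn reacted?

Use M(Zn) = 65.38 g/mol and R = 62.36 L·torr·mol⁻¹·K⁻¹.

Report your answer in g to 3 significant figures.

P(H2) = 774 − 28.3 = 745.7 torr
n(H2) = PV/RT = (745.7 × 0.4860) / (62.36 × 301.15) = 0.01930 mol
n(Zn) = (1/1) × 0.01930 = 0.01930 mol
m(Zn) = 0.01930 × 65.38 = 1.262 g

1.26 g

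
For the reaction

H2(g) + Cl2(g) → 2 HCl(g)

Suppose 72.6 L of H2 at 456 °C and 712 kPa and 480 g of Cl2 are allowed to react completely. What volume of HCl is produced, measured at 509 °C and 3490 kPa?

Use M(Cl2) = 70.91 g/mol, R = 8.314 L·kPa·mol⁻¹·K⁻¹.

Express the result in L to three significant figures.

n(H2) = PV/RT = (712 × 72.6) / (8.314 × 729.15) = 8.527 mol
n(Cl2) = 480 / 70.91 = 6.769 mol
For 8.527 mol H2, stoichiometry requires (1/1) × 8.527 = 8.527 mol Cl2; 6.769 mol is available, so Cl2 is limiting.
n(HCl) = (2/1) × 6.769 = 13.54 mol
V(HCl) = nRT/P = 13.54 × 8.314 × 782.15 / 3490 = 25.23 L

25.2 L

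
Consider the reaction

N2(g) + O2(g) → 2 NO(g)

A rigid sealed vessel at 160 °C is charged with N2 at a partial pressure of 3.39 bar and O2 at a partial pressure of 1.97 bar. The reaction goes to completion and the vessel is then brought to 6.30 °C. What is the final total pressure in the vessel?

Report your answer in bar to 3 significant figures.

3.46 bar

Because the vessel is rigid and T is held at 160 °C, work the stoichiometry in partial pressures (P_i = n_iRT/V).
P(O2) required for 3.39 bar of N2 = (1/1) × 3.39 = 3.390 bar; available 1.97 bar, so O2 is limiting.
P(N2) remaining = 3.39 − (1/1) × 1.97 = 1.420 bar
P(gaseous products) = (2)/1 × 1.97 = 3.940 bar
P_total at 160 °C = 1.420 + 3.940 = 5.360 bar
Scaling to 6.30 °C: P = 5.360 × 279.45/433.15 = 3.458 bar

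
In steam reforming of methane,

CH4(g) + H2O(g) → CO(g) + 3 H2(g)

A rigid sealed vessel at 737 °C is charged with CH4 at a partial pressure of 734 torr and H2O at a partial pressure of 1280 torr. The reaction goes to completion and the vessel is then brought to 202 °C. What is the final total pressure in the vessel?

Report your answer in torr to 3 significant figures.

1640 torr

With V and T fixed, P_i ∝ n_i, so the mole ratios apply directly to partial pressures at 737 °C.
P(H2O) required for 734 torr of CH4 = (1/1) × 734 = 734.0 torr; available 1280 torr, so CH4 is limiting.
P(H2O) remaining = 1280 − (1/1) × 734 = 546.0 torr
P(gaseous products) = (1+3)/1 × 734 = 2936 torr
P_total at 737 °C = 546.0 + 2936 = 3482 torr
Scaling to 202 °C: P = 3482 × 475.15/1010.15 = 1638 torr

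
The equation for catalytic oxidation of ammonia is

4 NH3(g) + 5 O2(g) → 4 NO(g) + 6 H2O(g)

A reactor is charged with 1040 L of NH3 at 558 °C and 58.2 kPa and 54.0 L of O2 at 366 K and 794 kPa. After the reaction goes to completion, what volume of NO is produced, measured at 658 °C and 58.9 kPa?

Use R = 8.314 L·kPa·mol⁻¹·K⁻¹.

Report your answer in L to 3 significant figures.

n(NH3) = PV/RT = (58.2 × 1040) / (8.314 × 831.15) = 8.759 mol
n(O2) = PV/RT = (794 × 54.0) / (8.314 × 366) = 14.09 mol
For 8.759 mol NH3, stoichiometry requires (5/4) × 8.759 = 10.95 mol O2; 14.09 mol is available, so NH3 is limiting.
n(NO) = (4/4) × 8.759 = 8.759 mol
V(NO) = nRT/P = 8.759 × 8.314 × 931.15 / 58.9 = 1151 L

1150 L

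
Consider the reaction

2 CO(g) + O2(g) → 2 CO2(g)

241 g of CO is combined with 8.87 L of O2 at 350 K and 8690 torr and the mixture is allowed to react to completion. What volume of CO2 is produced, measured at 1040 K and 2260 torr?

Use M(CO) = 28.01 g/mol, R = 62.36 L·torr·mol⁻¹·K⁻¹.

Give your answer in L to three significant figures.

n(CO) = 241 / 28.01 = 8.604 mol
n(O2) = PV/RT = (8690 × 8.87) / (62.36 × 350) = 3.532 mol
For 8.604 mol CO, stoichiometry requires (1/2) × 8.604 = 4.302 mol O2; 3.532 mol is available, so O2 is limiting.
n(CO2) = (2/1) × 3.532 = 7.064 mol
V(CO2) = nRT/P = 7.064 × 62.36 × 1040 / 2260 = 202.7 L

203 L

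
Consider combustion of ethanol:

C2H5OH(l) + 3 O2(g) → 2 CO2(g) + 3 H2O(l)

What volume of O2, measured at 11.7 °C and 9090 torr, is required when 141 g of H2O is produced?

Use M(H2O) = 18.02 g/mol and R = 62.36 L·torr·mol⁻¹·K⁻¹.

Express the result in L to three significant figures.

n(H2O) = 141.0 / 18.02 = 7.825 mol
n(O2) = (3/3) × 7.825 = 7.825 mol
V = nRT/P = 7.825 × 62.36 × 284.85 / 9090 = 15.29 L

15.3 L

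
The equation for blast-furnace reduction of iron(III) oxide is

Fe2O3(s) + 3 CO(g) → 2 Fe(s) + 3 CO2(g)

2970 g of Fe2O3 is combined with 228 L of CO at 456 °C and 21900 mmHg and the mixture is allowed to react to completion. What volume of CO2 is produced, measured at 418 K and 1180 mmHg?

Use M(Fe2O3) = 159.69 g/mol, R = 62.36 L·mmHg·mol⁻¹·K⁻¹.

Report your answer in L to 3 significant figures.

1230 L

n(Fe2O3) = 2970 / 159.69 = 18.60 mol
n(CO) = PV/RT = (21900 × 228) / (62.36 × 729.15) = 109.8 mol
For 18.60 mol Fe2O3, stoichiometry requires (3/1) × 18.60 = 55.80 mol CO; 109.8 mol is available, so Fe2O3 is limiting.
n(CO2) = (3/1) × 18.60 = 55.80 mol
V(CO2) = nRT/P = 55.80 × 62.36 × 418 / 1180 = 1233 L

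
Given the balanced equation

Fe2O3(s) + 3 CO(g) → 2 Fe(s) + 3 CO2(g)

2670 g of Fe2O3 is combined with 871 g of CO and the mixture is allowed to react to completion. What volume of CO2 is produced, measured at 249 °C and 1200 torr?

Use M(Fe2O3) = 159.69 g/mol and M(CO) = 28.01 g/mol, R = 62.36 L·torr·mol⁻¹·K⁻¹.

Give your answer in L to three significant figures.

n(Fe2O3) = 2670 / 159.69 = 16.72 mol
n(CO) = 871 / 28.01 = 31.10 mol
For 16.72 mol Fe2O3, stoichiometry requires (3/1) × 16.72 = 50.16 mol CO; 31.10 mol is available, so CO is limiting.
n(CO2) = (3/3) × 31.10 = 31.10 mol
V(CO2) = nRT/P = 31.10 × 62.36 × 522.15 / 1200 = 843.9 L

844 L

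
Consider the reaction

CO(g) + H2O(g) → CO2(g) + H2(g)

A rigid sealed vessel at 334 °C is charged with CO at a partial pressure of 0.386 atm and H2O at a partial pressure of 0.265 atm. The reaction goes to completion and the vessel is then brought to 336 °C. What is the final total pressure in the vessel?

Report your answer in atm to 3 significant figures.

At constant V, partial pressures at 334 °C are proportional to moles, so apply stoichiometry directly to pressures.
P(H2O) required for 0.386 atm of CO = (1/1) × 0.386 = 0.3860 atm; available 0.265 atm, so H2O is limiting.
P(CO) remaining = 0.386 − (1/1) × 0.265 = 0.1210 atm
P(gaseous products) = (1+1)/1 × 0.265 = 0.5300 atm
P_total at 334 °C = 0.1210 + 0.5300 = 0.6510 atm
Scaling to 336 °C: P = 0.6510 × 609.15/607.15 = 0.6531 atm

0.653 atm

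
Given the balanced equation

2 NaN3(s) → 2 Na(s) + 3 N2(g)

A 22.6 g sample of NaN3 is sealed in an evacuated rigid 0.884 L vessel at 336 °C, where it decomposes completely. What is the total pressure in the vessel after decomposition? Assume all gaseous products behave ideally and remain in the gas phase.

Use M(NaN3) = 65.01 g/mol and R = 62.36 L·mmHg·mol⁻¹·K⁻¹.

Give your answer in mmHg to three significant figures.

n(NaN3) = 22.6 / 65.01 = 0.3476 mol
n(gas produced) = (3/2) × 0.3476 = 0.5214 mol
P = nRT/V = 0.5214 × 62.36 × 609.15 / 0.884 = 22410 mmHg

22400 mmHg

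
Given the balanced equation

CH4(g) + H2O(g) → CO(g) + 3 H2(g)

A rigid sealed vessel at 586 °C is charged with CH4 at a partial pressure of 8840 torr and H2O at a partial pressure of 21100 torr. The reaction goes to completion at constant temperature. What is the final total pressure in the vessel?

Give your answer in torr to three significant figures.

At constant V, partial pressures at 586 °C are proportional to moles, so apply stoichiometry directly to pressures.
P(H2O) required for 8840 torr of CH4 = (1/1) × 8840 = 8840 torr; available 21100 torr, so CH4 is limiting.
P(H2O) remaining = 21100 − (1/1) × 8840 = 12260 torr
P(gaseous products) = (1+3)/1 × 8840 = 35360 torr
P_total at 586 °C = 12260 + 35360 = 47620 torr

47600 torr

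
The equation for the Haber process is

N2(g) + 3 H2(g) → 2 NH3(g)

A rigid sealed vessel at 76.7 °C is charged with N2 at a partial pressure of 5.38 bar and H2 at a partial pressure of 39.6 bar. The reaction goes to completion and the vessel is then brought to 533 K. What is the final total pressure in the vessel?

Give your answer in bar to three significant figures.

52.1 bar

With V and T fixed, P_i ∝ n_i, so the mole ratios apply directly to partial pressures at 76.7 °C.
P(H2) required for 5.38 bar of N2 = (3/1) × 5.38 = 16.14 bar; available 39.6 bar, so N2 is limiting.
P(H2) remaining = 39.6 − (3/1) × 5.38 = 23.46 bar
P(gaseous products) = (2)/1 × 5.38 = 10.76 bar
P_total at 76.7 °C = 23.46 + 10.76 = 34.22 bar
Scaling to 533 K: P = 34.22 × 533/349.85 = 52.13 bar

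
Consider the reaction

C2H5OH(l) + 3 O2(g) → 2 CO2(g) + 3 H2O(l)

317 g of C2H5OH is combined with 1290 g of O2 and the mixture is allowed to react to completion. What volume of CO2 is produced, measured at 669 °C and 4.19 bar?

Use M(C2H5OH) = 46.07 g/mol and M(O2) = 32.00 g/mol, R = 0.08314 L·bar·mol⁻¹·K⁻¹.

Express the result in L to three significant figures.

n(C2H5OH) = 317 / 46.07 = 6.881 mol
n(O2) = 1290 / 32.00 = 40.31 mol
For 6.881 mol C2H5OH, stoichiometry requires (3/1) × 6.881 = 20.64 mol O2; 40.31 mol is available, so C2H5OH is limiting.
n(CO2) = (2/1) × 6.881 = 13.76 mol
V(CO2) = nRT/P = 13.76 × 0.08314 × 942.15 / 4.19 = 257.2 L

257 L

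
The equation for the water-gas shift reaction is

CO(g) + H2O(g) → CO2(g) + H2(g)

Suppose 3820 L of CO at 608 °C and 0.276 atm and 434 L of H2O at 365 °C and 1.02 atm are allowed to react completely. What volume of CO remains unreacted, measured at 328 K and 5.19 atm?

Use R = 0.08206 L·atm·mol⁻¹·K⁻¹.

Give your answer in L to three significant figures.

n(CO) = PV/RT = (0.276 × 3820) / (0.08206 × 881.15) = 14.58 mol
n(H2O) = PV/RT = (1.02 × 434) / (0.08206 × 638.15) = 8.453 mol
For 14.58 mol CO, stoichiometry requires (1/1) × 14.58 = 14.58 mol H2O; 8.453 mol is available, so H2O is limiting.
n(CO) consumed = (1/1) × 8.453 = 8.453 mol; remaining = 14.58 − 8.453 = 6.127 mol
V(CO) = nRT/P = 6.127 × 0.08206 × 328 / 5.19 = 31.78 L

31.8 L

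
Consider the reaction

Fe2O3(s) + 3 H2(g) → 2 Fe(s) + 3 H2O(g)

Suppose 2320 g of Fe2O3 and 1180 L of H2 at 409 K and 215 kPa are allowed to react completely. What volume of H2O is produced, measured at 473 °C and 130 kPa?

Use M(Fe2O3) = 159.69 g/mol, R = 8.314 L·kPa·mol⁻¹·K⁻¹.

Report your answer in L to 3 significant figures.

2080 L

n(Fe2O3) = 2320 / 159.69 = 14.53 mol
n(H2) = PV/RT = (215 × 1180) / (8.314 × 409) = 74.61 mol
For 14.53 mol Fe2O3, stoichiometry requires (3/1) × 14.53 = 43.59 mol H2; 74.61 mol is available, so Fe2O3 is limiting.
n(H2O) = (3/1) × 14.53 = 43.59 mol
V(H2O) = nRT/P = 43.59 × 8.314 × 746.15 / 130 = 2080 L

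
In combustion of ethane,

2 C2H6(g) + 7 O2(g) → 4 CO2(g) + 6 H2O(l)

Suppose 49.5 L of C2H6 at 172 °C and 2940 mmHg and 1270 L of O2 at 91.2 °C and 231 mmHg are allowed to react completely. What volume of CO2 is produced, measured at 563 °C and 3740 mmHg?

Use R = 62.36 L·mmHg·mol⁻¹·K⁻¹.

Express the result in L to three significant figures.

n(C2H6) = PV/RT = (2940 × 49.5) / (62.36 × 445.15) = 5.243 mol
n(O2) = PV/RT = (231 × 1270) / (62.36 × 364.35) = 12.91 mol
For 5.243 mol C2H6, stoichiometry requires (7/2) × 5.243 = 18.35 mol O2; 12.91 mol is available, so O2 is limiting.
n(CO2) = (4/7) × 12.91 = 7.377 mol
V(CO2) = nRT/P = 7.377 × 62.36 × 836.15 / 3740 = 102.8 L

103 L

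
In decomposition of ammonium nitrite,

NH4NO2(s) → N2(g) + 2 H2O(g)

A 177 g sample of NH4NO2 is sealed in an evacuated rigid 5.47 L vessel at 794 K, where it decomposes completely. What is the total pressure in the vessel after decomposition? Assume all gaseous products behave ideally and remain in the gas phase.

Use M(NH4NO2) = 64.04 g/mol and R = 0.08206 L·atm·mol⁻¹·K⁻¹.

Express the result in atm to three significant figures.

98.8 atm

n(NH4NO2) = 177 / 64.04 = 2.764 mol
n(gas produced) = (3/1) × 2.764 = 8.292 mol
P = nRT/V = 8.292 × 0.08206 × 794 / 5.47 = 98.77 atm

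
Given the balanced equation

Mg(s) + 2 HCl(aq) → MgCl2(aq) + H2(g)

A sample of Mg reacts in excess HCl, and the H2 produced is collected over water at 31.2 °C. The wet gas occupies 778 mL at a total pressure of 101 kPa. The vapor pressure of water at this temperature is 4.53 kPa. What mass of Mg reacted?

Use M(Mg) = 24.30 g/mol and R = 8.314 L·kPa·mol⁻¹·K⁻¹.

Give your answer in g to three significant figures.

P(H2) = 101 − 4.53 = 96.47 kPa
n(H2) = PV/RT = (96.47 × 0.7780) / (8.314 × 304.35) = 0.02966 mol
n(Mg) = (1/1) × 0.02966 = 0.02966 mol
m(Mg) = 0.02966 × 24.30 = 0.7207 g

0.721 g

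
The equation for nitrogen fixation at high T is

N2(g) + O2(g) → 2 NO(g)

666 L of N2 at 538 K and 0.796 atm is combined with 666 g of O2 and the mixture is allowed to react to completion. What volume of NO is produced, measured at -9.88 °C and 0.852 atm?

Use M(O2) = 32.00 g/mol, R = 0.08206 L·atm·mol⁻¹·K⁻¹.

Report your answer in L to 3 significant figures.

609 L

n(N2) = PV/RT = (0.796 × 666) / (0.08206 × 538) = 12.01 mol
n(O2) = 666 / 32.00 = 20.81 mol
For 12.01 mol N2, stoichiometry requires (1/1) × 12.01 = 12.01 mol O2; 20.81 mol is available, so N2 is limiting.
n(NO) = (2/1) × 12.01 = 24.02 mol
V(NO) = nRT/P = 24.02 × 0.08206 × 263.27 / 0.852 = 609.1 L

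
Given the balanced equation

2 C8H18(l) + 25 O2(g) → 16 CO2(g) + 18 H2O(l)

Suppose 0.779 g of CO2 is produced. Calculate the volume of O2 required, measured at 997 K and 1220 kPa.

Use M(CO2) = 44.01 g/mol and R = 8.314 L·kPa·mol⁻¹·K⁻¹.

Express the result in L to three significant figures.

n(CO2) = 0.7790 / 44.01 = 0.01770 mol
n(O2) = (25/16) × 0.01770 = 0.02766 mol
V = nRT/P = 0.02766 × 8.314 × 997 / 1220 = 0.1879 L

0.188 L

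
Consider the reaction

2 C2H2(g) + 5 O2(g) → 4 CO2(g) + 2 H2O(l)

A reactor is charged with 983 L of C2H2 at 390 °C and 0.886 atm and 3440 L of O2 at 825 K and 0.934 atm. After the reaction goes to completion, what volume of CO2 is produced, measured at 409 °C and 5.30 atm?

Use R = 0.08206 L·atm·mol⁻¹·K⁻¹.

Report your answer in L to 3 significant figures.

338 L

n(C2H2) = PV/RT = (0.886 × 983) / (0.08206 × 663.15) = 16.00 mol
n(O2) = PV/RT = (0.934 × 3440) / (0.08206 × 825) = 47.46 mol
For 16.00 mol C2H2, stoichiometry requires (5/2) × 16.00 = 40.00 mol O2; 47.46 mol is available, so C2H2 is limiting.
n(CO2) = (4/2) × 16.00 = 32.00 mol
V(CO2) = nRT/P = 32.00 × 0.08206 × 682.15 / 5.30 = 338.0 L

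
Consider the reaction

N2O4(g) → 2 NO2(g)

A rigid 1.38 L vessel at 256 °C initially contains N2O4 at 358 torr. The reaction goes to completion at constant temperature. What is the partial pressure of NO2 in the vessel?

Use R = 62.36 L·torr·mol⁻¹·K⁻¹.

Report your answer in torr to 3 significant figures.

716 torr

n(N2O4)₀ = PV/RT = (358 × 1.38) / (62.36 × 529.15) = 0.01497 mol
n(NO2) = (2/1) × 0.01497 = 0.02994 mol
P(NO2) = nRT/V = 0.02994 × 62.36 × 529.15 / 1.38 = 715.9 torr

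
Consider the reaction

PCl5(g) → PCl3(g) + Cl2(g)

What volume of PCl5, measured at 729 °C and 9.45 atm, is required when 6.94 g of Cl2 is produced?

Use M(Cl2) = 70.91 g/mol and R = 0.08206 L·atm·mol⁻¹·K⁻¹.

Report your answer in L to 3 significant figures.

n(Cl2) = 6.940 / 70.91 = 0.09787 mol
n(PCl5) = (1/1) × 0.09787 = 0.09787 mol
V = nRT/P = 0.09787 × 0.08206 × 1002.15 / 9.45 = 0.8517 L

0.852 L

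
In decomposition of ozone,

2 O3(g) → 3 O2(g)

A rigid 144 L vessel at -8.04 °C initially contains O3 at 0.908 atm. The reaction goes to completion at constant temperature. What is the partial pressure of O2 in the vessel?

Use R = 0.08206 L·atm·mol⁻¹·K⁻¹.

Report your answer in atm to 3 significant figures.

1.36 atm

n(O3)₀ = PV/RT = (0.908 × 144) / (0.08206 × 265.11) = 6.010 mol
n(O2) = (3/2) × 6.010 = 9.015 mol
P(O2) = nRT/V = 9.015 × 0.08206 × 265.11 / 144 = 1.362 atm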